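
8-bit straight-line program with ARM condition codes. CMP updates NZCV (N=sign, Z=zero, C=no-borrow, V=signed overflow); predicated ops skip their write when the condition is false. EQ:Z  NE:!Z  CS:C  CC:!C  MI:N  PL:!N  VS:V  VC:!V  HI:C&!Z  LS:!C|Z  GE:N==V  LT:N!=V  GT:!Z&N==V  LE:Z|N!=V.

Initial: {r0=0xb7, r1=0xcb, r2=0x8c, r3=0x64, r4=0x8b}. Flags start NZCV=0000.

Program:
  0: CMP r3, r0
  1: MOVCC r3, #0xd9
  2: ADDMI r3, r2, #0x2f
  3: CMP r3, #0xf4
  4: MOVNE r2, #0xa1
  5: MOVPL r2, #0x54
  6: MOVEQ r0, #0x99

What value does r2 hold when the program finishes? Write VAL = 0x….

0: ✓ CMP  NZCV=1001
1: ✓ MOVCC  r3←0xd9
2: ✓ ADDMI  r3←0xbb
3: ✓ CMP  NZCV=1000
4: ✓ MOVNE  r2←0xa1
5: · MOVPL
6: · MOVEQ

VAL = 0xa1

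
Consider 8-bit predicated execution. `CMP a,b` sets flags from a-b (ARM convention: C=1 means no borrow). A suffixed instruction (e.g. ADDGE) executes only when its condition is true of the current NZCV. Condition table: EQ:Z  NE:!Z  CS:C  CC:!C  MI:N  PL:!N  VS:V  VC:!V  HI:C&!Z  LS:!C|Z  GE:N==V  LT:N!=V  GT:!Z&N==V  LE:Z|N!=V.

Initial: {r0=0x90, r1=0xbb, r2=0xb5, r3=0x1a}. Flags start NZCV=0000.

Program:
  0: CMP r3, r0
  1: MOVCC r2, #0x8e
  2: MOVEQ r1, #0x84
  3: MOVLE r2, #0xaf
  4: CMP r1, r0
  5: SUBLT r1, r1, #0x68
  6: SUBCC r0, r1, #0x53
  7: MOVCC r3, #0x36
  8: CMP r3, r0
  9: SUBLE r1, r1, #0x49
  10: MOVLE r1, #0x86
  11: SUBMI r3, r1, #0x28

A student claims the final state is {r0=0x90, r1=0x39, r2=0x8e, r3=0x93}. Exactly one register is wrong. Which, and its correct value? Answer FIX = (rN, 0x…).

FIX = (r1, 0xbb)

0: ✓ CMP  NZCV=1001
1: ✓ MOVCC  r2←0x8e
2: · MOVEQ
3: · MOVLE
4: ✓ CMP  NZCV=0010
5: · SUBLT
6: · SUBCC
7: · MOVCC
8: ✓ CMP  NZCV=1001
9: · SUBLE
10: · MOVLE
11: ✓ SUBMI  r3←0x93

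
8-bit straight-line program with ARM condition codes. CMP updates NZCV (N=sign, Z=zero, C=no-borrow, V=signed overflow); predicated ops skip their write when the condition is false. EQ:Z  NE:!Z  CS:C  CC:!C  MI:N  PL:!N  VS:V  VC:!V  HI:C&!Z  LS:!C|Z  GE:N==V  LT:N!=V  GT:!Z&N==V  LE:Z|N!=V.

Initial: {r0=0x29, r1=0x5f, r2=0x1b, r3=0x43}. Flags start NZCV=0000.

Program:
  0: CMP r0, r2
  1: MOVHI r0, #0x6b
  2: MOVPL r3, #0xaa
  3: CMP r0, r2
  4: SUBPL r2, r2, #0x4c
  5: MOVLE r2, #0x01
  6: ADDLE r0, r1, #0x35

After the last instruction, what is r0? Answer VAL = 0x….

[0] flags=0010 → (cmp)
[1] flags=0010 HI?T → r0=0x6b
[2] flags=0010 PL?T → r3=0xaa
[3] flags=0010 → (cmp)
[4] flags=0010 PL?T → r2=0xcf
[5] flags=0010 LE?F → skip
[6] flags=0010 LE?F → skip

VAL = 0x6b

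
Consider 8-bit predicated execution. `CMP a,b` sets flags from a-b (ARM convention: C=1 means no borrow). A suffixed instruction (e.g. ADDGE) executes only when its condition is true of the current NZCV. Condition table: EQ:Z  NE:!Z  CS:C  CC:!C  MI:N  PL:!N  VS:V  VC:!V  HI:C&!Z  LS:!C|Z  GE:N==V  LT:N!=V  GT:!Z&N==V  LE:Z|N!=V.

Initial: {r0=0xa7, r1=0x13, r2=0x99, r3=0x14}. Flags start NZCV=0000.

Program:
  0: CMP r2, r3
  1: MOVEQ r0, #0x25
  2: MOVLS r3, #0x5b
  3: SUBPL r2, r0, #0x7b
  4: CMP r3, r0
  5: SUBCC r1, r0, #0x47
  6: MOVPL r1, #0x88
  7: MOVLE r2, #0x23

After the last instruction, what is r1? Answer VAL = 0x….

[0] flags=1010 → (cmp)
[1] flags=1010 EQ?F → skip
[2] flags=1010 LS?F → skip
[3] flags=1010 PL?F → skip
[4] flags=0000 → (cmp)
[5] flags=0000 CC?T → r1=0x60
[6] flags=0000 PL?T → r1=0x88
[7] flags=0000 LE?F → skip

VAL = 0x88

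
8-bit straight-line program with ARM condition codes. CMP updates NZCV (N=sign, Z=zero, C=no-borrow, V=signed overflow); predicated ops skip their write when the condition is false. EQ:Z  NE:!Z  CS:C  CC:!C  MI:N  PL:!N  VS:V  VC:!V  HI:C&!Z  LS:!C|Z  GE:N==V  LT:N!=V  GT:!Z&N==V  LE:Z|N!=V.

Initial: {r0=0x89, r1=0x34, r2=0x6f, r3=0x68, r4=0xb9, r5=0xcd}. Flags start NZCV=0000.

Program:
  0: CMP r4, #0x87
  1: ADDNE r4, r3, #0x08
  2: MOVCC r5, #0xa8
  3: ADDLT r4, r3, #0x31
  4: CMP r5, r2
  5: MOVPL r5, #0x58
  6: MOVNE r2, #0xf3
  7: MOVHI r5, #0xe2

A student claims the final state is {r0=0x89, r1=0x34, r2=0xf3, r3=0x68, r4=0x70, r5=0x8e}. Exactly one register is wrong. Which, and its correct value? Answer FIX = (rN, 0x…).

[0] flags=0010 → (cmp)
[1] flags=0010 NE?T → r4=0x70
[2] flags=0010 CC?F → skip
[3] flags=0010 LT?F → skip
[4] flags=0011 → (cmp)
[5] flags=0011 PL?T → r5=0x58
[6] flags=0011 NE?T → r2=0xf3
[7] flags=0011 HI?T → r5=0xe2

FIX = (r5, 0xe2)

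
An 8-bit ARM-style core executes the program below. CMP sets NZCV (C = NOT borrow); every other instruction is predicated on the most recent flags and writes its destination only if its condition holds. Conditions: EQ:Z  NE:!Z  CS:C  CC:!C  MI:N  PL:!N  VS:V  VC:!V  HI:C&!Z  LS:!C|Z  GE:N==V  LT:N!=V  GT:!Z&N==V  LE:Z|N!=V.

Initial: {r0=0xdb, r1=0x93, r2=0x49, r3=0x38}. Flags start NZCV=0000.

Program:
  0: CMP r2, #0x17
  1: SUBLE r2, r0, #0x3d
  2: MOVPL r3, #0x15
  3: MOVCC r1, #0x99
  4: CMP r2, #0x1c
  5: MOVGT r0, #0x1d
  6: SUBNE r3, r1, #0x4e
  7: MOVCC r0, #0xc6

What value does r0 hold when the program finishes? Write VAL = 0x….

VAL = 0x1d

[0] flags=0010 → (cmp)
[1] flags=0010 LE?F → skip
[2] flags=0010 PL?T → r3=0x15
[3] flags=0010 CC?F → skip
[4] flags=0010 → (cmp)
[5] flags=0010 GT?T → r0=0x1d
[6] flags=0010 NE?T → r3=0x45
[7] flags=0010 CC?F → skip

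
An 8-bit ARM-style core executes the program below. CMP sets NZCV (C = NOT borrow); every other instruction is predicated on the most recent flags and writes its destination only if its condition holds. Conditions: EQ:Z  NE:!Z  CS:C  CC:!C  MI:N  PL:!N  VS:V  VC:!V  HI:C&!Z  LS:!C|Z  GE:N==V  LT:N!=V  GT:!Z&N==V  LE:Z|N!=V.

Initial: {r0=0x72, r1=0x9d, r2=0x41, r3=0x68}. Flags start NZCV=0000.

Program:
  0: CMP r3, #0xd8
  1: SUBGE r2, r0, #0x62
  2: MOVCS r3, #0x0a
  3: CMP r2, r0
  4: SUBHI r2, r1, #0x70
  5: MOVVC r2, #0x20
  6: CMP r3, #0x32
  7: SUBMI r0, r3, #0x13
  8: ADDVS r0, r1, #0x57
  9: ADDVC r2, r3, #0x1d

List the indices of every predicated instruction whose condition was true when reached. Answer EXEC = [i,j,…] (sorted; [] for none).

0: ✓ CMP  NZCV=1001
1: ✓ SUBGE  r2←0x10
2: · MOVCS
3: ✓ CMP  NZCV=1000
4: · SUBHI
5: ✓ MOVVC  r2←0x20
6: ✓ CMP  NZCV=0010
7: · SUBMI
8: · ADDVS
9: ✓ ADDVC  r2←0x85

EXEC = [1,5,9]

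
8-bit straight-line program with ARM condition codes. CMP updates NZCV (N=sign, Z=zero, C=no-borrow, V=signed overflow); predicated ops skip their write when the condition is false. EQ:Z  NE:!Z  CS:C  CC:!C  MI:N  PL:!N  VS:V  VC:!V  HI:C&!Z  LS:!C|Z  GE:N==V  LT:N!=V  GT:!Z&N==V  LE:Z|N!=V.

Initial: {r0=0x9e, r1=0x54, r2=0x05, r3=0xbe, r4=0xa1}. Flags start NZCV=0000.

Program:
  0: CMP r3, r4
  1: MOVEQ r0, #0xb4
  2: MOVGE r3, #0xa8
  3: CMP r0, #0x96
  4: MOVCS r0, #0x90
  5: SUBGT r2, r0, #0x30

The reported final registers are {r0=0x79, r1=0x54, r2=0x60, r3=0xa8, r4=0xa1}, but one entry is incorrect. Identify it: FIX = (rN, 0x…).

[0] flags=0010 → (cmp)
[1] flags=0010 EQ?F → skip
[2] flags=0010 GE?T → r3=0xa8
[3] flags=0010 → (cmp)
[4] flags=0010 CS?T → r0=0x90
[5] flags=0010 GT?T → r2=0x60

FIX = (r0, 0x90)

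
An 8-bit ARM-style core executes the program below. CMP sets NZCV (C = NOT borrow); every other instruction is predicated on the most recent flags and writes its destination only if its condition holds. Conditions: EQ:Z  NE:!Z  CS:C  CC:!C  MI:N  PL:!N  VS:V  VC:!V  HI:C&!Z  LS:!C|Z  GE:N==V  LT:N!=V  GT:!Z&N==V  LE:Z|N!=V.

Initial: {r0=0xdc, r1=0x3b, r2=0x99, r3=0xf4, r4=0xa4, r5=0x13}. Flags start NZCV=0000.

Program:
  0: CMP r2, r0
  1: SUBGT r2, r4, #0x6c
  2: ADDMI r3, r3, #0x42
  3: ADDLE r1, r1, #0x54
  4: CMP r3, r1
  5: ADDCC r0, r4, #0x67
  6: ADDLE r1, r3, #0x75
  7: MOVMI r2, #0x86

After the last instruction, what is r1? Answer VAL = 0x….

VAL = 0x8f

[0] flags=1000 → (cmp)
[1] flags=1000 GT?F → skip
[2] flags=1000 MI?T → r3=0x36
[3] flags=1000 LE?T → r1=0x8f
[4] flags=1001 → (cmp)
[5] flags=1001 CC?T → r0=0x0b
[6] flags=1001 LE?F → skip
[7] flags=1001 MI?T → r2=0x86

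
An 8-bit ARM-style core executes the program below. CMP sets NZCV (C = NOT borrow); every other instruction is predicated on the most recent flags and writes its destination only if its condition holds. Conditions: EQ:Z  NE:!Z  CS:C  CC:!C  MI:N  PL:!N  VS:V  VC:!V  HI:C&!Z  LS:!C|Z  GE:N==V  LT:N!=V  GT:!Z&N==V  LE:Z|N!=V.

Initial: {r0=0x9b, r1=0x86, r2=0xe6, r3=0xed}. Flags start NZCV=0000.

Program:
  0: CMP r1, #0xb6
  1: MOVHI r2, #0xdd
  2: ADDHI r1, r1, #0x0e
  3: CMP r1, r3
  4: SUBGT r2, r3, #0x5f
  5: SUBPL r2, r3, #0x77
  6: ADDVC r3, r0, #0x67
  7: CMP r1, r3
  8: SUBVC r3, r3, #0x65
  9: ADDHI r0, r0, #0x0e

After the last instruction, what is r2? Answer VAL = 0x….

VAL = 0xe6

[0] flags=1000 → (cmp)
[1] flags=1000 HI?F → skip
[2] flags=1000 HI?F → skip
[3] flags=1000 → (cmp)
[4] flags=1000 GT?F → skip
[5] flags=1000 PL?F → skip
[6] flags=1000 VC?T → r3=0x02
[7] flags=1010 → (cmp)
[8] flags=1010 VC?T → r3=0x9d
[9] flags=1010 HI?T → r0=0xa9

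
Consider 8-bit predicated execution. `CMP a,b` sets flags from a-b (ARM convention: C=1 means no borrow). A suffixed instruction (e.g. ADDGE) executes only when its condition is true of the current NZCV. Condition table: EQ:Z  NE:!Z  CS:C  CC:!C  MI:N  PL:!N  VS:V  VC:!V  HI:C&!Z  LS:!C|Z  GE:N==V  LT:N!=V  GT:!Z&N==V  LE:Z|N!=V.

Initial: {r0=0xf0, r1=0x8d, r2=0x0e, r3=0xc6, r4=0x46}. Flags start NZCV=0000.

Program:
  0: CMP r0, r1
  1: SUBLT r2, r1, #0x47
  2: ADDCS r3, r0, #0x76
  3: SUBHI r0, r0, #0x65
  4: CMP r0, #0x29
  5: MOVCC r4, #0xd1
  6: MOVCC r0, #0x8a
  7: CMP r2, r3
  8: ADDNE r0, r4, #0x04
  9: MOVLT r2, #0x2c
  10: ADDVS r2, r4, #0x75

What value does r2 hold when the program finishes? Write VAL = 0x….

[0] flags=0010 → (cmp)
[1] flags=0010 LT?F → skip
[2] flags=0010 CS?T → r3=0x66
[3] flags=0010 HI?T → r0=0x8b
[4] flags=0011 → (cmp)
[5] flags=0011 CC?F → skip
[6] flags=0011 CC?F → skip
[7] flags=1000 → (cmp)
[8] flags=1000 NE?T → r0=0x4a
[9] flags=1000 LT?T → r2=0x2c
[10] flags=1000 VS?F → skip

VAL = 0x2c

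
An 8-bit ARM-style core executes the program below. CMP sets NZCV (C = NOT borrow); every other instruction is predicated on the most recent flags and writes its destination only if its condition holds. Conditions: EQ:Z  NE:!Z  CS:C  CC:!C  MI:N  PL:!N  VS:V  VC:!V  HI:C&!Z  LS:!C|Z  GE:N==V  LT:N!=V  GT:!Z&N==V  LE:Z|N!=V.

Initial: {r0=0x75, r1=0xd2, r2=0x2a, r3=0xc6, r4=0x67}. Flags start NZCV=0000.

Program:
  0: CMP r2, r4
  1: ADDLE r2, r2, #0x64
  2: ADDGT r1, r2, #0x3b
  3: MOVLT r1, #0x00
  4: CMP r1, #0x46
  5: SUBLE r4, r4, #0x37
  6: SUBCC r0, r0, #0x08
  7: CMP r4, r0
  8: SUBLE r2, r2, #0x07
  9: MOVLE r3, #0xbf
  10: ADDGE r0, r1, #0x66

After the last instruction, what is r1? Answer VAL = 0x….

VAL = 0x00

[0] flags=1000 → (cmp)
[1] flags=1000 LE?T → r2=0x8e
[2] flags=1000 GT?F → skip
[3] flags=1000 LT?T → r1=0x00
[4] flags=1000 → (cmp)
[5] flags=1000 LE?T → r4=0x30
[6] flags=1000 CC?T → r0=0x6d
[7] flags=1000 → (cmp)
[8] flags=1000 LE?T → r2=0x87
[9] flags=1000 LE?T → r3=0xbf
[10] flags=1000 GE?F → skip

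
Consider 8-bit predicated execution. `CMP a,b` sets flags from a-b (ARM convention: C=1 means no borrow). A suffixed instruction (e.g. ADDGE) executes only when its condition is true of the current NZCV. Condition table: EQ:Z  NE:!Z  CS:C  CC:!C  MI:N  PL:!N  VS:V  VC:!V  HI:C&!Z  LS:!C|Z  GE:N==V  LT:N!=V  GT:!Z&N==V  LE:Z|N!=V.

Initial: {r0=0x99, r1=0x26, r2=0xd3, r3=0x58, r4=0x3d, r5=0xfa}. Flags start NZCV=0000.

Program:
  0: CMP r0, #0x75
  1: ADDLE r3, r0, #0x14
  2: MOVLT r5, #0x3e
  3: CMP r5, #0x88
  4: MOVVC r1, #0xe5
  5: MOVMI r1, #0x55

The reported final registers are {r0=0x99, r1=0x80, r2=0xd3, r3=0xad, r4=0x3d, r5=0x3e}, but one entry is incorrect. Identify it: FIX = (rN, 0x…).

0: ✓ CMP  NZCV=0011
1: ✓ ADDLE  r3←0xad
2: ✓ MOVLT  r5←0x3e
3: ✓ CMP  NZCV=1001
4: · MOVVC
5: ✓ MOVMI  r1←0x55

FIX = (r1, 0x55)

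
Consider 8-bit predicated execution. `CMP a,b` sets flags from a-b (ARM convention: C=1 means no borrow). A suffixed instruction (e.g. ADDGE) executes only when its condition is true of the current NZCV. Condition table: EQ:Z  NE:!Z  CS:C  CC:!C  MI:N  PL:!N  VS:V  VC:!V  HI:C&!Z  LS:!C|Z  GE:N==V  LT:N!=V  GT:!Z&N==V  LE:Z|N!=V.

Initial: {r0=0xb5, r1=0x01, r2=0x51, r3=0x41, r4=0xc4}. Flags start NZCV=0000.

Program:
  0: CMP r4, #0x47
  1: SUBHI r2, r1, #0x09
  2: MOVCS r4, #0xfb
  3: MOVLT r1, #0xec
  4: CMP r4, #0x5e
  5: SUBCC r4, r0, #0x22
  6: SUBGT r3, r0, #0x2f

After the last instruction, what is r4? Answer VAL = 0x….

VAL = 0xfb

[0] flags=0011 → (cmp)
[1] flags=0011 HI?T → r2=0xf8
[2] flags=0011 CS?T → r4=0xfb
[3] flags=0011 LT?T → r1=0xec
[4] flags=1010 → (cmp)
[5] flags=1010 CC?F → skip
[6] flags=1010 GT?F → skip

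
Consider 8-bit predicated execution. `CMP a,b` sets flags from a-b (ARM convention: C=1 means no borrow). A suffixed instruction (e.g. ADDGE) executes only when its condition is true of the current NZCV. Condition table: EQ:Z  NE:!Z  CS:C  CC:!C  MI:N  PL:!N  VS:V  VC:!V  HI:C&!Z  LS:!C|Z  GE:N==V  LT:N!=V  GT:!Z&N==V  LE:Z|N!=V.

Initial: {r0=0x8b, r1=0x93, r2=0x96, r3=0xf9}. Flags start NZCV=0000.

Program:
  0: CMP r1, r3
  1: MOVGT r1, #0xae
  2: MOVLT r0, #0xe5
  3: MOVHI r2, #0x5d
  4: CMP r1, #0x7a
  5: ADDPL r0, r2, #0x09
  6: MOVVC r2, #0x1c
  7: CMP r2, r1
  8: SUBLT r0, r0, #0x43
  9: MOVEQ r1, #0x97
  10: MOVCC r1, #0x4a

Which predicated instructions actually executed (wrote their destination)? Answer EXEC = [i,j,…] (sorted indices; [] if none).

0: ✓ CMP  NZCV=1000
1: · MOVGT
2: ✓ MOVLT  r0←0xe5
3: · MOVHI
4: ✓ CMP  NZCV=0011
5: ✓ ADDPL  r0←0x9f
6: · MOVVC
7: ✓ CMP  NZCV=0010
8: · SUBLT
9: · MOVEQ
10: · MOVCC

EXEC = [2,5]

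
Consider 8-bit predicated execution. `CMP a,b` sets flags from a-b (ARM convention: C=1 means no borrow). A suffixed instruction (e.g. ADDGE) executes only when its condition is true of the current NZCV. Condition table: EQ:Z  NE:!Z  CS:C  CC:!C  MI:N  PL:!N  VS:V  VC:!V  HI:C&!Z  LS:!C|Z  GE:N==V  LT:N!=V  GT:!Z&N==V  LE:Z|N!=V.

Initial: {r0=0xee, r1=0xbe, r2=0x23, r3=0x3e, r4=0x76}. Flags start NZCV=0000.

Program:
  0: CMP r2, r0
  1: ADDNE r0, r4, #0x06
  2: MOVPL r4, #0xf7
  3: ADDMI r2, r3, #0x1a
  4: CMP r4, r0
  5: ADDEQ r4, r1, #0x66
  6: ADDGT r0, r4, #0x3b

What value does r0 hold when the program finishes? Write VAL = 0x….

VAL = 0x7c

0: ✓ CMP  NZCV=0000
1: ✓ ADDNE  r0←0x7c
2: ✓ MOVPL  r4←0xf7
3: · ADDMI
4: ✓ CMP  NZCV=0011
5: · ADDEQ
6: · ADDGT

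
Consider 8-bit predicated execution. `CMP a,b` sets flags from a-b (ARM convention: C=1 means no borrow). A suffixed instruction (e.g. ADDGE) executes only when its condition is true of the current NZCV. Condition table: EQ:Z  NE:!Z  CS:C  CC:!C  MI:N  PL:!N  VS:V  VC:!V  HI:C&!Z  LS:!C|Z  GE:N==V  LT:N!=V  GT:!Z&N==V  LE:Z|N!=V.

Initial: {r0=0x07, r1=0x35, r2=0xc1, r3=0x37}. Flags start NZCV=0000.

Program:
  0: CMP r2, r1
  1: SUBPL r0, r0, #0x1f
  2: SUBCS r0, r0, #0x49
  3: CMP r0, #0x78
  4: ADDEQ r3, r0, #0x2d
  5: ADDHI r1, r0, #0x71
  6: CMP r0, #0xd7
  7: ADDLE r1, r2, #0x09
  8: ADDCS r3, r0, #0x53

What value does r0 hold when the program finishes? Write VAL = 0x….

VAL = 0xbe

0: ✓ CMP  NZCV=1010
1: · SUBPL
2: ✓ SUBCS  r0←0xbe
3: ✓ CMP  NZCV=0011
4: · ADDEQ
5: ✓ ADDHI  r1←0x2f
6: ✓ CMP  NZCV=1000
7: ✓ ADDLE  r1←0xca
8: · ADDCS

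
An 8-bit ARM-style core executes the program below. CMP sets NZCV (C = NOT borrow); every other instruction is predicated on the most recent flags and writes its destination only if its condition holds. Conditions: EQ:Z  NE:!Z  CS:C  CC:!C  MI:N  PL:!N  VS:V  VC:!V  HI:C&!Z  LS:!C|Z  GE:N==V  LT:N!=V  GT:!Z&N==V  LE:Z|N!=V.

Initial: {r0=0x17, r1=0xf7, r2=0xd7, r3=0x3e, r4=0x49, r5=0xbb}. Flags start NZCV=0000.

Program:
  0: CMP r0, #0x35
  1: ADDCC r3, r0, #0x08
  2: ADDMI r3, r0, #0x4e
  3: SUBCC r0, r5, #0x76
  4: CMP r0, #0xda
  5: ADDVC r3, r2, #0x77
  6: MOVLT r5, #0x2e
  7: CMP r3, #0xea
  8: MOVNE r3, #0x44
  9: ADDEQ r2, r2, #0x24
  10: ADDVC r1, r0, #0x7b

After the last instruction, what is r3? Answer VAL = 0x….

VAL = 0x44

[0] flags=1000 → (cmp)
[1] flags=1000 CC?T → r3=0x1f
[2] flags=1000 MI?T → r3=0x65
[3] flags=1000 CC?T → r0=0x45
[4] flags=0000 → (cmp)
[5] flags=0000 VC?T → r3=0x4e
[6] flags=0000 LT?F → skip
[7] flags=0000 → (cmp)
[8] flags=0000 NE?T → r3=0x44
[9] flags=0000 EQ?F → skip
[10] flags=0000 VC?T → r1=0xc0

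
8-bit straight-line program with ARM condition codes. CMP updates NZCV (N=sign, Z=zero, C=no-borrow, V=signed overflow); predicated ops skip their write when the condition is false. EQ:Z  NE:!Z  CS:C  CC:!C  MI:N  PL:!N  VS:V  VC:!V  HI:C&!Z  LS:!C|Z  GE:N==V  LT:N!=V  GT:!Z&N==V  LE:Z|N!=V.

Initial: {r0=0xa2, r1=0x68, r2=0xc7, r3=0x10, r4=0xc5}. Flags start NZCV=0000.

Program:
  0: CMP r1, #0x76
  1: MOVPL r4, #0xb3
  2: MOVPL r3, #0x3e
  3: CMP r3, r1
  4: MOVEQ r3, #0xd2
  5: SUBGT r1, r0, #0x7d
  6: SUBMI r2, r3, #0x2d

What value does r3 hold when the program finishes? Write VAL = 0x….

[0] flags=1000 → (cmp)
[1] flags=1000 PL?F → skip
[2] flags=1000 PL?F → skip
[3] flags=1000 → (cmp)
[4] flags=1000 EQ?F → skip
[5] flags=1000 GT?F → skip
[6] flags=1000 MI?T → r2=0xe3

VAL = 0x10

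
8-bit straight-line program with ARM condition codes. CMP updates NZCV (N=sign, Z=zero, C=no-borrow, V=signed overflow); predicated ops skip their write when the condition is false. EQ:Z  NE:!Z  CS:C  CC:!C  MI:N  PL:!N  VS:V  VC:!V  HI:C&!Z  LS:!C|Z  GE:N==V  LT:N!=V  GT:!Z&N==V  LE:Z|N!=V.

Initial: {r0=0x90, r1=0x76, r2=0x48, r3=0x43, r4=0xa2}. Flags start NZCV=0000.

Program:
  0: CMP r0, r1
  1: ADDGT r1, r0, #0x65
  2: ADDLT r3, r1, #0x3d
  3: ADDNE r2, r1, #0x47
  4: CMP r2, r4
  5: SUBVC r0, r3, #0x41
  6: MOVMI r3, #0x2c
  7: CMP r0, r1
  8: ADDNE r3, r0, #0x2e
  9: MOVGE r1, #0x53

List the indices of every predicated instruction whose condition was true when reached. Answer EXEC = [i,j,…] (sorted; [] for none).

[0] flags=0011 → (cmp)
[1] flags=0011 GT?F → skip
[2] flags=0011 LT?T → r3=0xb3
[3] flags=0011 NE?T → r2=0xbd
[4] flags=0010 → (cmp)
[5] flags=0010 VC?T → r0=0x72
[6] flags=0010 MI?F → skip
[7] flags=1000 → (cmp)
[8] flags=1000 NE?T → r3=0xa0
[9] flags=1000 GE?F → skip

EXEC = [2,3,5,8]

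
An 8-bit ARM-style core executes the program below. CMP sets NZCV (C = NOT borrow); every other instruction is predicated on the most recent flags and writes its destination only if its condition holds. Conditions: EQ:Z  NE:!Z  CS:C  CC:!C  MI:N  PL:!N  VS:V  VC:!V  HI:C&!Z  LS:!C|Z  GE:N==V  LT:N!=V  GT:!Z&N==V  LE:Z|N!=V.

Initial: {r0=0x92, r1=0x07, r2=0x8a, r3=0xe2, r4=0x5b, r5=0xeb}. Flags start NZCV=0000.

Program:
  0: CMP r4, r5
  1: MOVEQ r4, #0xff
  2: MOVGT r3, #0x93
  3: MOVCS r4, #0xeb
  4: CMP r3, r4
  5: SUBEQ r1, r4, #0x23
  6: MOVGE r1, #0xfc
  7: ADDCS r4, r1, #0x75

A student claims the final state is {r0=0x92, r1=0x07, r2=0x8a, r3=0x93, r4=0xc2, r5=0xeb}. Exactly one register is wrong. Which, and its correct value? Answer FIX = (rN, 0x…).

FIX = (r4, 0x7c)

0: ✓ CMP  NZCV=0000
1: · MOVEQ
2: ✓ MOVGT  r3←0x93
3: · MOVCS
4: ✓ CMP  NZCV=0011
5: · SUBEQ
6: · MOVGE
7: ✓ ADDCS  r4←0x7c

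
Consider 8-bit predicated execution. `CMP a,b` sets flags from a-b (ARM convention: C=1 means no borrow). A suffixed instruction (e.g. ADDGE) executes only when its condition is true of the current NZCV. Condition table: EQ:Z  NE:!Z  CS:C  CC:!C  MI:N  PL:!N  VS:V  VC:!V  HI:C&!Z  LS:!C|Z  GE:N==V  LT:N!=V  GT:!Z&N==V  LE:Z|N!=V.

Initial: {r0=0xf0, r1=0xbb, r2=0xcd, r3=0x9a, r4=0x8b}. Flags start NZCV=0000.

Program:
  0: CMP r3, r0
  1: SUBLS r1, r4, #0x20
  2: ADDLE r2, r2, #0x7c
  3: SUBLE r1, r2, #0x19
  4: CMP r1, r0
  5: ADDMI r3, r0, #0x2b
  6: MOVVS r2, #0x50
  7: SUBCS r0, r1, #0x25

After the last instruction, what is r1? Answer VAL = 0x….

VAL = 0x30

[0] flags=1000 → (cmp)
[1] flags=1000 LS?T → r1=0x6b
[2] flags=1000 LE?T → r2=0x49
[3] flags=1000 LE?T → r1=0x30
[4] flags=0000 → (cmp)
[5] flags=0000 MI?F → skip
[6] flags=0000 VS?F → skip
[7] flags=0000 CS?F → skip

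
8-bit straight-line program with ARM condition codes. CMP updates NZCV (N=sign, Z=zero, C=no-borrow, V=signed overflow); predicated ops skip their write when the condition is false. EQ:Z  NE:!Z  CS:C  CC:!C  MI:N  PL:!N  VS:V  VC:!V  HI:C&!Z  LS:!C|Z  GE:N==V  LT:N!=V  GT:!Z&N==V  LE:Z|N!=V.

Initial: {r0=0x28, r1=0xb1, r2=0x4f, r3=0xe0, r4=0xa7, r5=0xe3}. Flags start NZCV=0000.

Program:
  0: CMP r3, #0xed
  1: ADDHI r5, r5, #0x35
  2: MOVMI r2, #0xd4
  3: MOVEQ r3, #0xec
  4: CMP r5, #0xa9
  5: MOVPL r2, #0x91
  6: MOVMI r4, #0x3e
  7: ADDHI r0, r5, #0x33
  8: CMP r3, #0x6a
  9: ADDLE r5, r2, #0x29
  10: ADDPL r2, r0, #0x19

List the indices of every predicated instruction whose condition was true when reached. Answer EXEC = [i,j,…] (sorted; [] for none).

EXEC = [2,5,7,9,10]

[0] flags=1000 → (cmp)
[1] flags=1000 HI?F → skip
[2] flags=1000 MI?T → r2=0xd4
[3] flags=1000 EQ?F → skip
[4] flags=0010 → (cmp)
[5] flags=0010 PL?T → r2=0x91
[6] flags=0010 MI?F → skip
[7] flags=0010 HI?T → r0=0x16
[8] flags=0011 → (cmp)
[9] flags=0011 LE?T → r5=0xba
[10] flags=0011 PL?T → r2=0x2f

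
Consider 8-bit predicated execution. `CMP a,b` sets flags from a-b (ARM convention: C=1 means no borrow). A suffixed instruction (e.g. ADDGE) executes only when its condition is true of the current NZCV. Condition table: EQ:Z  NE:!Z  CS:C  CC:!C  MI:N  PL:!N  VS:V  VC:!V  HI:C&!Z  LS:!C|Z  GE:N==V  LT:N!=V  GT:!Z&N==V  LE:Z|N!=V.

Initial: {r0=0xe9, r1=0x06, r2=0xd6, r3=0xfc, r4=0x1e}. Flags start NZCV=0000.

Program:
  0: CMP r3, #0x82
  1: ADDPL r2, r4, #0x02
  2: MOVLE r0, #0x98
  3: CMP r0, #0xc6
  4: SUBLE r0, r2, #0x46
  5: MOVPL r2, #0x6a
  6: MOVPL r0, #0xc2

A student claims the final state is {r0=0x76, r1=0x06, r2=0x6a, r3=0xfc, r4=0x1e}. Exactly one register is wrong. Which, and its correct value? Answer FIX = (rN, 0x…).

[0] flags=0010 → (cmp)
[1] flags=0010 PL?T → r2=0x20
[2] flags=0010 LE?F → skip
[3] flags=0010 → (cmp)
[4] flags=0010 LE?F → skip
[5] flags=0010 PL?T → r2=0x6a
[6] flags=0010 PL?T → r0=0xc2

FIX = (r0, 0xc2)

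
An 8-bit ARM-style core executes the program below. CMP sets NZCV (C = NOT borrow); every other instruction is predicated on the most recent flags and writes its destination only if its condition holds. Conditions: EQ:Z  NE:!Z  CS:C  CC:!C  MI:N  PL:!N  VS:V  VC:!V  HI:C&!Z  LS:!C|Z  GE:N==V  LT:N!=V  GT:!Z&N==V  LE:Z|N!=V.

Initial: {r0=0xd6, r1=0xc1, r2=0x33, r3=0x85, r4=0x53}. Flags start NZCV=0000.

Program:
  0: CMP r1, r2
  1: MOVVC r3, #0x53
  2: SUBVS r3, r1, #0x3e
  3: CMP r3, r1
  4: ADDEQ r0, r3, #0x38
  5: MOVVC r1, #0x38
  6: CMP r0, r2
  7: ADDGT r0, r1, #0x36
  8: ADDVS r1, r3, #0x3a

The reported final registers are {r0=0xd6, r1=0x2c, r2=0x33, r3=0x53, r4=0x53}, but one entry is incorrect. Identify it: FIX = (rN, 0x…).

[0] flags=1010 → (cmp)
[1] flags=1010 VC?T → r3=0x53
[2] flags=1010 VS?F → skip
[3] flags=1001 → (cmp)
[4] flags=1001 EQ?F → skip
[5] flags=1001 VC?F → skip
[6] flags=1010 → (cmp)
[7] flags=1010 GT?F → skip
[8] flags=1010 VS?F → skip

FIX = (r1, 0xc1)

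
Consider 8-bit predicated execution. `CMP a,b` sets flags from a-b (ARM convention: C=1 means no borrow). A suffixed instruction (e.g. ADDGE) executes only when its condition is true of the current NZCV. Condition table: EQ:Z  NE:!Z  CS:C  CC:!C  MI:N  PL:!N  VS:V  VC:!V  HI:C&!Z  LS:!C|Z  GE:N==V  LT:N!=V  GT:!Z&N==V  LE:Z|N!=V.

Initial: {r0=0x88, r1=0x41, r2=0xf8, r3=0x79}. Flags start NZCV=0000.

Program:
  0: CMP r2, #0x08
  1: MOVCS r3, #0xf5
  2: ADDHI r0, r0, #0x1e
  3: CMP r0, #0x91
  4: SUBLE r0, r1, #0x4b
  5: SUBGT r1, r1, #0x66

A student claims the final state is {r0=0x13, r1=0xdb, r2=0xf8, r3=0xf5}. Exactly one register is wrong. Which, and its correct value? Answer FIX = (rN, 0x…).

[0] flags=1010 → (cmp)
[1] flags=1010 CS?T → r3=0xf5
[2] flags=1010 HI?T → r0=0xa6
[3] flags=0010 → (cmp)
[4] flags=0010 LE?F → skip
[5] flags=0010 GT?T → r1=0xdb

FIX = (r0, 0xa6)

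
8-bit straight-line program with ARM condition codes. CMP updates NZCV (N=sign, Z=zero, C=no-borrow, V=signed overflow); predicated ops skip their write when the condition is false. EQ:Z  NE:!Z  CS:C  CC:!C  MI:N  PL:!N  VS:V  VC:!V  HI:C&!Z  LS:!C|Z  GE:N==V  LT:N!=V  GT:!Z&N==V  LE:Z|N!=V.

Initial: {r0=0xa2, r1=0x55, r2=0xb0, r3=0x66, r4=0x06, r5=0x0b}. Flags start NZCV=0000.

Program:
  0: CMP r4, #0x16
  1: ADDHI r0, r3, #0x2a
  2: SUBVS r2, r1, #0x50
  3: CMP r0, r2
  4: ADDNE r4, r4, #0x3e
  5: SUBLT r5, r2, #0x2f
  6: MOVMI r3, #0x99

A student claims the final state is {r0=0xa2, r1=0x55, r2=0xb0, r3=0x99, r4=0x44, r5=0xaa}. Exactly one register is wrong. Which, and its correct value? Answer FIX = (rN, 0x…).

0: ✓ CMP  NZCV=1000
1: · ADDHI
2: · SUBVS
3: ✓ CMP  NZCV=1000
4: ✓ ADDNE  r4←0x44
5: ✓ SUBLT  r5←0x81
6: ✓ MOVMI  r3←0x99

FIX = (r5, 0x81)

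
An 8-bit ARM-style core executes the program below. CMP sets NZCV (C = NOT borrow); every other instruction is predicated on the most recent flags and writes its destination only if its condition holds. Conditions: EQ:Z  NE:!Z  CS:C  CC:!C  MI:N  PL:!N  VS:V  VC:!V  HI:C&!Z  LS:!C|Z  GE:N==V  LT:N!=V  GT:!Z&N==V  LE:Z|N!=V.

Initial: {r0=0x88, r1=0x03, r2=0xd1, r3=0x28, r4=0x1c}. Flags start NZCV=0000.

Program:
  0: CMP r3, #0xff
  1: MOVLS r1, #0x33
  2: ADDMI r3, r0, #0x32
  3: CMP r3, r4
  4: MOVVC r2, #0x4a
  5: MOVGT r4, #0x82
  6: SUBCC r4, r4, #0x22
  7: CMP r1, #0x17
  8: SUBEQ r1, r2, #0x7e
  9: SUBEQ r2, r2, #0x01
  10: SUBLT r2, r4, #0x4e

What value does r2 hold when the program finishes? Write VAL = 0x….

0: ✓ CMP  NZCV=0000
1: ✓ MOVLS  r1←0x33
2: · ADDMI
3: ✓ CMP  NZCV=0010
4: ✓ MOVVC  r2←0x4a
5: ✓ MOVGT  r4←0x82
6: · SUBCC
7: ✓ CMP  NZCV=0010
8: · SUBEQ
9: · SUBEQ
10: · SUBLT

VAL = 0x4a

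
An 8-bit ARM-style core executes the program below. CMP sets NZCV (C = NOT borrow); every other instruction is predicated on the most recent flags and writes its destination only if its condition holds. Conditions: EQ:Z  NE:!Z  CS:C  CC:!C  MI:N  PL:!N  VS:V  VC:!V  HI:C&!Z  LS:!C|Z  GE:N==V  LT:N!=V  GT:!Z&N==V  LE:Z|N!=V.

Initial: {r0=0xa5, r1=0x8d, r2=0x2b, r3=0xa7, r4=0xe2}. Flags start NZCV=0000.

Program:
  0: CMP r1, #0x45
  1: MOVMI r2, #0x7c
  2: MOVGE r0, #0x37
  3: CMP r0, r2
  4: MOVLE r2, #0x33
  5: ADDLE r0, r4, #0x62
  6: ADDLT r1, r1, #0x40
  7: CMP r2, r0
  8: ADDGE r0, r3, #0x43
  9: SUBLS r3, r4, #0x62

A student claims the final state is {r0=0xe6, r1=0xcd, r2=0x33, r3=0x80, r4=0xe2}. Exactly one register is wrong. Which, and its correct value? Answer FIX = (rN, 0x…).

[0] flags=0011 → (cmp)
[1] flags=0011 MI?F → skip
[2] flags=0011 GE?F → skip
[3] flags=0011 → (cmp)
[4] flags=0011 LE?T → r2=0x33
[5] flags=0011 LE?T → r0=0x44
[6] flags=0011 LT?T → r1=0xcd
[7] flags=1000 → (cmp)
[8] flags=1000 GE?F → skip
[9] flags=1000 LS?T → r3=0x80

FIX = (r0, 0x44)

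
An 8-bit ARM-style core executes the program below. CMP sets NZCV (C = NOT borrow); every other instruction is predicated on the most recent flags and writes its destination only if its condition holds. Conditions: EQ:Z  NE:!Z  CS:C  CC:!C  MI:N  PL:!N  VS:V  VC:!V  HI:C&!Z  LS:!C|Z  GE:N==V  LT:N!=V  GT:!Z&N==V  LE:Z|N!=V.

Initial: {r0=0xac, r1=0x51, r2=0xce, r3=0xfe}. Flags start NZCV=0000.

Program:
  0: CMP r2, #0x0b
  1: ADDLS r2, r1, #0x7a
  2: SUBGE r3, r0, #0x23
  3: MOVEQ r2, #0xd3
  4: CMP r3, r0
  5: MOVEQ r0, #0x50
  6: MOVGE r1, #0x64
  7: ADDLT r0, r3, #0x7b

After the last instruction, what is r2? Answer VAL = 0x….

0: ✓ CMP  NZCV=1010
1: · ADDLS
2: · SUBGE
3: · MOVEQ
4: ✓ CMP  NZCV=0010
5: · MOVEQ
6: ✓ MOVGE  r1←0x64
7: · ADDLT

VAL = 0xce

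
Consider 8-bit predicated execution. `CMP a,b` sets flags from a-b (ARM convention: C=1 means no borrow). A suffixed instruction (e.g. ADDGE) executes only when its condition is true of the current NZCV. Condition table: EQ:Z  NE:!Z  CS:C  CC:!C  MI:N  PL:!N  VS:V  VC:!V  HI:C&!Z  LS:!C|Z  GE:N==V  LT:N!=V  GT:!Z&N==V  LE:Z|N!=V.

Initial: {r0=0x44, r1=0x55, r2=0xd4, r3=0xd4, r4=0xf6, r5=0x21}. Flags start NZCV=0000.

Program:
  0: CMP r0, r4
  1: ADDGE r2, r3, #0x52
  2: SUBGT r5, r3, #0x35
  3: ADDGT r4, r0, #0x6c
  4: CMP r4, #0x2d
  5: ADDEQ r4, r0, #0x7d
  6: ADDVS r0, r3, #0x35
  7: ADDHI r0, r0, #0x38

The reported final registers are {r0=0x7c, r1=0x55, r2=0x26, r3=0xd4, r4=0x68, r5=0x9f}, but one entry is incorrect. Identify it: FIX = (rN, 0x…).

[0] flags=0000 → (cmp)
[1] flags=0000 GE?T → r2=0x26
[2] flags=0000 GT?T → r5=0x9f
[3] flags=0000 GT?T → r4=0xb0
[4] flags=1010 → (cmp)
[5] flags=1010 EQ?F → skip
[6] flags=1010 VS?F → skip
[7] flags=1010 HI?T → r0=0x7c

FIX = (r4, 0xb0)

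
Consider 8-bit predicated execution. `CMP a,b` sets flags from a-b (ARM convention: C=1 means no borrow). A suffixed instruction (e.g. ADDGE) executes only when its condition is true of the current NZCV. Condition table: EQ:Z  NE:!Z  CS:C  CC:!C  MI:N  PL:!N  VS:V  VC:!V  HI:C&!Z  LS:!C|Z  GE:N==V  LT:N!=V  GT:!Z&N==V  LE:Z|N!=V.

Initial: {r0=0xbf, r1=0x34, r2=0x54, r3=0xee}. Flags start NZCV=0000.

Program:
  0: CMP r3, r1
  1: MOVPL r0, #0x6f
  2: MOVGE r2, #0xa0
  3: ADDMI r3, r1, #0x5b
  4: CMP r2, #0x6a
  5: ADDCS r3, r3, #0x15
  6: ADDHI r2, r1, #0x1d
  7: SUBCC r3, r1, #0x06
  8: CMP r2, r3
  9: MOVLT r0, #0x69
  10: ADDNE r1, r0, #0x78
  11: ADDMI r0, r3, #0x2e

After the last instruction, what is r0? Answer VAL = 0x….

VAL = 0xbf

[0] flags=1010 → (cmp)
[1] flags=1010 PL?F → skip
[2] flags=1010 GE?F → skip
[3] flags=1010 MI?T → r3=0x8f
[4] flags=1000 → (cmp)
[5] flags=1000 CS?F → skip
[6] flags=1000 HI?F → skip
[7] flags=1000 CC?T → r3=0x2e
[8] flags=0010 → (cmp)
[9] flags=0010 LT?F → skip
[10] flags=0010 NE?T → r1=0x37
[11] flags=0010 MI?F → skip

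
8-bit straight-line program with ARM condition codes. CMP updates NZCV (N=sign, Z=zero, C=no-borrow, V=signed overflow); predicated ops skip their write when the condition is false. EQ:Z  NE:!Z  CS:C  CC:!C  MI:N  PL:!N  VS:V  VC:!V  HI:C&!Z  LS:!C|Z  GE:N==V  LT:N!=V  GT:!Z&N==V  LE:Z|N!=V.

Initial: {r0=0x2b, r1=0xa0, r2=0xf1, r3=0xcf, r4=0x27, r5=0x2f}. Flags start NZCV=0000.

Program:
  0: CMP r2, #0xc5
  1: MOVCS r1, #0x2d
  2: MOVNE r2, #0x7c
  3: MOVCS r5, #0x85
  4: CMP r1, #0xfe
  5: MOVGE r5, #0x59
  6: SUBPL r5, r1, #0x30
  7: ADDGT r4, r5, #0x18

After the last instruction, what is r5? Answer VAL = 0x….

VAL = 0xfd

0: ✓ CMP  NZCV=0010
1: ✓ MOVCS  r1←0x2d
2: ✓ MOVNE  r2←0x7c
3: ✓ MOVCS  r5←0x85
4: ✓ CMP  NZCV=0000
5: ✓ MOVGE  r5←0x59
6: ✓ SUBPL  r5←0xfd
7: ✓ ADDGT  r4←0x15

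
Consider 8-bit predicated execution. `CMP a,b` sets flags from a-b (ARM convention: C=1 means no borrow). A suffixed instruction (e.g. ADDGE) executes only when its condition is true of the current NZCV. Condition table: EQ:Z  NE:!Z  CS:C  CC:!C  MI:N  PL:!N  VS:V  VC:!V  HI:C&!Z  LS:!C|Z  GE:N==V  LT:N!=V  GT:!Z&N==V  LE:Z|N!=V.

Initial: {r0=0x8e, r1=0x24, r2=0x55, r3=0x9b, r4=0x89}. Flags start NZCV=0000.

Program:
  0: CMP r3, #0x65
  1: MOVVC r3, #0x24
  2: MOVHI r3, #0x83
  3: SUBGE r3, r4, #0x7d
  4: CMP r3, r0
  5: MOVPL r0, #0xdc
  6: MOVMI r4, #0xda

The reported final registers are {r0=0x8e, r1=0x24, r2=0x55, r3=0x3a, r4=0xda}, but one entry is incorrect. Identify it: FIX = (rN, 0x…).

FIX = (r3, 0x83)

[0] flags=0011 → (cmp)
[1] flags=0011 VC?F → skip
[2] flags=0011 HI?T → r3=0x83
[3] flags=0011 GE?F → skip
[4] flags=1000 → (cmp)
[5] flags=1000 PL?F → skip
[6] flags=1000 MI?T → r4=0xda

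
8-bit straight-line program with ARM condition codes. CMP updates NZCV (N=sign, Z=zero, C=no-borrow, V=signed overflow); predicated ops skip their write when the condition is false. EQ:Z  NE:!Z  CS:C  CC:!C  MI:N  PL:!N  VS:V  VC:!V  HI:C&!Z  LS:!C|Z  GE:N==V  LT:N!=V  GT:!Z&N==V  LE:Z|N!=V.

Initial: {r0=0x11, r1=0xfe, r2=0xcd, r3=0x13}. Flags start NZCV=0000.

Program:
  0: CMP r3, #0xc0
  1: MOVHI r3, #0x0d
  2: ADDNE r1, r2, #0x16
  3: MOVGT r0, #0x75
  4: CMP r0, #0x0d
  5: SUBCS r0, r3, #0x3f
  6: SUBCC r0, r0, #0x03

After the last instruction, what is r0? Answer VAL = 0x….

[0] flags=0000 → (cmp)
[1] flags=0000 HI?F → skip
[2] flags=0000 NE?T → r1=0xe3
[3] flags=0000 GT?T → r0=0x75
[4] flags=0010 → (cmp)
[5] flags=0010 CS?T → r0=0xd4
[6] flags=0010 CC?F → skip

VAL = 0xd4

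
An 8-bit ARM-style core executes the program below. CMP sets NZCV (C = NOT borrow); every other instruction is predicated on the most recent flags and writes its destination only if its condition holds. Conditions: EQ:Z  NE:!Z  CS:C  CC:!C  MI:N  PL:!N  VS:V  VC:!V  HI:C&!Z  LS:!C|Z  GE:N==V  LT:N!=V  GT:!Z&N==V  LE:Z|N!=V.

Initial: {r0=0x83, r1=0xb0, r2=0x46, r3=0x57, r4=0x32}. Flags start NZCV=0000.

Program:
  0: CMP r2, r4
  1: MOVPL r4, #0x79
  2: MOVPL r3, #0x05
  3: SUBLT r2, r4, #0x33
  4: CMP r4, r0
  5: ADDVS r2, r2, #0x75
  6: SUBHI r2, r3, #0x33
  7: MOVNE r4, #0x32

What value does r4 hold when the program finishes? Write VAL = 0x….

[0] flags=0010 → (cmp)
[1] flags=0010 PL?T → r4=0x79
[2] flags=0010 PL?T → r3=0x05
[3] flags=0010 LT?F → skip
[4] flags=1001 → (cmp)
[5] flags=1001 VS?T → r2=0xbb
[6] flags=1001 HI?F → skip
[7] flags=1001 NE?T → r4=0x32

VAL = 0x32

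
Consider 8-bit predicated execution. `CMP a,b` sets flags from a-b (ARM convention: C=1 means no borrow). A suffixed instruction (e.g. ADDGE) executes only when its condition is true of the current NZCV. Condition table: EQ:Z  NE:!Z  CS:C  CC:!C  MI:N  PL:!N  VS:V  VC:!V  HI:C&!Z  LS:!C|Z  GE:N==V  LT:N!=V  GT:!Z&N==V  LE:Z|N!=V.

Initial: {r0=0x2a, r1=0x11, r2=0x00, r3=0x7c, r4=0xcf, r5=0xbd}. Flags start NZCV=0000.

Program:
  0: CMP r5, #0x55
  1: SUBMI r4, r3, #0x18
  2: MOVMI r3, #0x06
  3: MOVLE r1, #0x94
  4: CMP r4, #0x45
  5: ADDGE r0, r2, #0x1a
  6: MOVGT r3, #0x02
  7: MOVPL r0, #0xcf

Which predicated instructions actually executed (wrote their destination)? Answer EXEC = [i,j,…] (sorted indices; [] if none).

[0] flags=0011 → (cmp)
[1] flags=0011 MI?F → skip
[2] flags=0011 MI?F → skip
[3] flags=0011 LE?T → r1=0x94
[4] flags=1010 → (cmp)
[5] flags=1010 GE?F → skip
[6] flags=1010 GT?F → skip
[7] flags=1010 PL?F → skip

EXEC = [3]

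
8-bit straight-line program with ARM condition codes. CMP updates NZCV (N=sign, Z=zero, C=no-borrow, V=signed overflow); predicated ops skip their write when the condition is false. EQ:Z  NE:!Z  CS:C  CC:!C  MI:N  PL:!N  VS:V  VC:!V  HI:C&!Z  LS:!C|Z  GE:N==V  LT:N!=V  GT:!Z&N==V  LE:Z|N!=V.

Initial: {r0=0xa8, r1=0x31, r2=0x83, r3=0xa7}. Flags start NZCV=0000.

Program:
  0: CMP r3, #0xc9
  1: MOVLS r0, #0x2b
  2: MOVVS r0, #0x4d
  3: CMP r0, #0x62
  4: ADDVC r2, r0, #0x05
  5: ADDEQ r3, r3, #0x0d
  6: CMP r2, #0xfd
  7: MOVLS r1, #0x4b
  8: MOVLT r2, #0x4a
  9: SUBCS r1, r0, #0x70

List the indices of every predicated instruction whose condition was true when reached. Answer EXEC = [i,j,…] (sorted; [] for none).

EXEC = [1,4,7]

0: ✓ CMP  NZCV=1000
1: ✓ MOVLS  r0←0x2b
2: · MOVVS
3: ✓ CMP  NZCV=1000
4: ✓ ADDVC  r2←0x30
5: · ADDEQ
6: ✓ CMP  NZCV=0000
7: ✓ MOVLS  r1←0x4b
8: · MOVLT
9: · SUBCS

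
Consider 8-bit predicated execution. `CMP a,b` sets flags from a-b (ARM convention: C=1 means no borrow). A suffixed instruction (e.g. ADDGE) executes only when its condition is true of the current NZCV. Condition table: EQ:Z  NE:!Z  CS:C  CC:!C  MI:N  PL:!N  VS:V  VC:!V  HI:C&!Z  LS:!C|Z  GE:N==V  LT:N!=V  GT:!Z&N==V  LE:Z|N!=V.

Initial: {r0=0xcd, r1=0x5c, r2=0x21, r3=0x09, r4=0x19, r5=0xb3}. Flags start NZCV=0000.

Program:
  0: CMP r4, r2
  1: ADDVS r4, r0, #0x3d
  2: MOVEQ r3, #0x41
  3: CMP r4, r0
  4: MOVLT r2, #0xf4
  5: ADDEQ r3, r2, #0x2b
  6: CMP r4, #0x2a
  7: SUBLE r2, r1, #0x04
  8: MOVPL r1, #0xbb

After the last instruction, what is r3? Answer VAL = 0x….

VAL = 0x09

0: ✓ CMP  NZCV=1000
1: · ADDVS
2: · MOVEQ
3: ✓ CMP  NZCV=0000
4: · MOVLT
5: · ADDEQ
6: ✓ CMP  NZCV=1000
7: ✓ SUBLE  r2←0x58
8: · MOVPL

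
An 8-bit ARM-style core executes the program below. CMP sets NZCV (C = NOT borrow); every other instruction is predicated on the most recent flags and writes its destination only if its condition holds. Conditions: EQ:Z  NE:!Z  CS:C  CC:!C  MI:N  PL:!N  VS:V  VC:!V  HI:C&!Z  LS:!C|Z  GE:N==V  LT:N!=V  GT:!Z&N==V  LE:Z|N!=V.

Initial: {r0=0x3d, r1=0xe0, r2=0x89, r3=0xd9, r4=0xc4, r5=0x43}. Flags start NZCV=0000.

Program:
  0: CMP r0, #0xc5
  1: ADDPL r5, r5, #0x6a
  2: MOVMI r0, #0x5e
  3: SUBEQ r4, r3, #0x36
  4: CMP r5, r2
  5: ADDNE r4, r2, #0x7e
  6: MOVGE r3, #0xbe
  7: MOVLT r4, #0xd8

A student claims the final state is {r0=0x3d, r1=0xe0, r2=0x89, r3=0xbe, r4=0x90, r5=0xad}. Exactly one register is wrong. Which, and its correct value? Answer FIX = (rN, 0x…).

FIX = (r4, 0x07)

[0] flags=0000 → (cmp)
[1] flags=0000 PL?T → r5=0xad
[2] flags=0000 MI?F → skip
[3] flags=0000 EQ?F → skip
[4] flags=0010 → (cmp)
[5] flags=0010 NE?T → r4=0x07
[6] flags=0010 GE?T → r3=0xbe
[7] flags=0010 LT?F → skip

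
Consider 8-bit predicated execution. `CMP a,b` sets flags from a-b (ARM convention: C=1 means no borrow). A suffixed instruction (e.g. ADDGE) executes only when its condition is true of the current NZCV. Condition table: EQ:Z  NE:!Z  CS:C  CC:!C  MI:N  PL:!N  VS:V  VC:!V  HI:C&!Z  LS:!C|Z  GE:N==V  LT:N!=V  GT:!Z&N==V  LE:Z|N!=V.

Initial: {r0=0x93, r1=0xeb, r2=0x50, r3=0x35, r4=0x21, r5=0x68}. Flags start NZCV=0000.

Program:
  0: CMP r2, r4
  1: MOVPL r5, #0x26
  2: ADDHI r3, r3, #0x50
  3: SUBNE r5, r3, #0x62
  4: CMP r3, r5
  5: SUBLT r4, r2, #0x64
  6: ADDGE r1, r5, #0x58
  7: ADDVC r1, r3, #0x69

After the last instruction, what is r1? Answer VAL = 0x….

[0] flags=0010 → (cmp)
[1] flags=0010 PL?T → r5=0x26
[2] flags=0010 HI?T → r3=0x85
[3] flags=0010 NE?T → r5=0x23
[4] flags=0011 → (cmp)
[5] flags=0011 LT?T → r4=0xec
[6] flags=0011 GE?F → skip
[7] flags=0011 VC?F → skip

VAL = 0xeb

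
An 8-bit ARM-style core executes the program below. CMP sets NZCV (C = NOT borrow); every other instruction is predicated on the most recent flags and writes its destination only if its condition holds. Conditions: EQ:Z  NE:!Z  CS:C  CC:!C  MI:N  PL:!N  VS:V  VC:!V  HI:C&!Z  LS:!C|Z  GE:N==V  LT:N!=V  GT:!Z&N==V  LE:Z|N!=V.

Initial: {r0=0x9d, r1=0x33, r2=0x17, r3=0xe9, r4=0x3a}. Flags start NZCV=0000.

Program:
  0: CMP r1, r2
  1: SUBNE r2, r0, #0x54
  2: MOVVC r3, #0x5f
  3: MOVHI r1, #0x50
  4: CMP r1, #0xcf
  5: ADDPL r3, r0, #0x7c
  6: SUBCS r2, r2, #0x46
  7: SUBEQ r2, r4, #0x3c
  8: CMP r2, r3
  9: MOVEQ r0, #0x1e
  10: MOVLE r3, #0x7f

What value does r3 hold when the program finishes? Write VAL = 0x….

[0] flags=0010 → (cmp)
[1] flags=0010 NE?T → r2=0x49
[2] flags=0010 VC?T → r3=0x5f
[3] flags=0010 HI?T → r1=0x50
[4] flags=1001 → (cmp)
[5] flags=1001 PL?F → skip
[6] flags=1001 CS?F → skip
[7] flags=1001 EQ?F → skip
[8] flags=1000 → (cmp)
[9] flags=1000 EQ?F → skip
[10] flags=1000 LE?T → r3=0x7f

VAL = 0x7f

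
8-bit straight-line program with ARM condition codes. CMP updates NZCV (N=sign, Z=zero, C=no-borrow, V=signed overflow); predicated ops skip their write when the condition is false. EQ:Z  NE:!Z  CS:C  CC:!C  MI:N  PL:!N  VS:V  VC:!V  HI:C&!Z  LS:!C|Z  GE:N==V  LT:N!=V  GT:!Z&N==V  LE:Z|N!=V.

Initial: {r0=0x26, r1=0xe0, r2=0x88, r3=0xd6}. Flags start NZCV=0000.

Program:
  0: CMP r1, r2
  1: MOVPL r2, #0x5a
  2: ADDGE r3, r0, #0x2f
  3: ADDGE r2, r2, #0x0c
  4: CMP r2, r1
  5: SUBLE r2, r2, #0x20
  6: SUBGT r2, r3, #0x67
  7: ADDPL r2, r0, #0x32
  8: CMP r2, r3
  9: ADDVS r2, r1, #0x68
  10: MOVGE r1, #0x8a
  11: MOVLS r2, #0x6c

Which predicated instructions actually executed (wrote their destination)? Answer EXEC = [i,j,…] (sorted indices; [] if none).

[0] flags=0010 → (cmp)
[1] flags=0010 PL?T → r2=0x5a
[2] flags=0010 GE?T → r3=0x55
[3] flags=0010 GE?T → r2=0x66
[4] flags=1001 → (cmp)
[5] flags=1001 LE?F → skip
[6] flags=1001 GT?T → r2=0xee
[7] flags=1001 PL?F → skip
[8] flags=1010 → (cmp)
[9] flags=1010 VS?F → skip
[10] flags=1010 GE?F → skip
[11] flags=1010 LS?F → skip

EXEC = [1,2,3,6]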